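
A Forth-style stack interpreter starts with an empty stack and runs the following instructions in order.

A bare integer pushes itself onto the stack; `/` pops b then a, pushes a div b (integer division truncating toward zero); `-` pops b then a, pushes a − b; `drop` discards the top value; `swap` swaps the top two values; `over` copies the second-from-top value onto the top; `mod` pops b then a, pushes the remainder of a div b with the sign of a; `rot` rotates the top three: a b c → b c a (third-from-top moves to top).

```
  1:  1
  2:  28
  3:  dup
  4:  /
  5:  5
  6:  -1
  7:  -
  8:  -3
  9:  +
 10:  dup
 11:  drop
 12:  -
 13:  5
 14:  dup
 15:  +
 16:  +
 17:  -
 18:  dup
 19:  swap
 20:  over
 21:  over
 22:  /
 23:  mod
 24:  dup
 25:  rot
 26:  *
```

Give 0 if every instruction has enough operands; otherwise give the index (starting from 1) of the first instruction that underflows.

1    → 1
28   → 1 28
dup  → 1 28 28
/    → 1 1
5    → 1 1 5
-1   → 1 1 5 -1
-    → 1 1 6
-3   → 1 1 6 -3
+    → 1 1 3
dup  → 1 1 3 3
drop → 1 1 3
-    → 1 -2
5    → 1 -2 5
dup  → 1 -2 5 5
+    → 1 -2 10
+    → 1 8
-    → -7
dup  → -7 -7
swap → -7 -7
over → -7 -7 -7
over → -7 -7 -7 -7
/    → -7 -7 1
mod  → -7 0
dup  → -7 0 0
rot  → 0 0 -7
*    → 0 0

0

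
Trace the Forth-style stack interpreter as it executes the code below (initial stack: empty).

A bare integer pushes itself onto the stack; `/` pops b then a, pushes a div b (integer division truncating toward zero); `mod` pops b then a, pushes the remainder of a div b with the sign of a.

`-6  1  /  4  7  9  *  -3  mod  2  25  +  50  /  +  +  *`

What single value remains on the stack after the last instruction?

-6   -6
1    -6 1
/    -6
4    -6 4
7    -6 4 7
9    -6 4 7 9
*    -6 4 63
-3   -6 4 63 -3
mod  -6 4 0
2    -6 4 0 2
25   -6 4 0 2 25
+    -6 4 0 27
50   -6 4 0 27 50
/    -6 4 0 0
+    -6 4 0
+    -6 4
*    -24

-24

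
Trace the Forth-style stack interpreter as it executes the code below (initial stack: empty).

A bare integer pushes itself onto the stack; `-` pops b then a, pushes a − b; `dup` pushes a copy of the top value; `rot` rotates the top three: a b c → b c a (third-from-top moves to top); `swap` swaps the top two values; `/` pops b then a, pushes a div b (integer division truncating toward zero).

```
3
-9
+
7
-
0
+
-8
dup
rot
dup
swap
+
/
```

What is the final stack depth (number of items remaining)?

3     [3]
-9    [3, -9]
+     [-6]
7     [-6, 7]
-     [-13]
0     [-13, 0]
+     [-13]
-8    [-13, -8]
dup   [-13, -8, -8]
rot   [-8, -8, -13]
dup   [-8, -8, -13, -13]
swap  [-8, -8, -13, -13]
+     [-8, -8, -26]
/     [-8, 0]

2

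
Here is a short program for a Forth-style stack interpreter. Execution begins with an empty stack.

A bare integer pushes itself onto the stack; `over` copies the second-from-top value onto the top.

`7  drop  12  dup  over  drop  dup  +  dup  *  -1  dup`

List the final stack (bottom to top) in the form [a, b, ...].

7    -> [7]
drop -> []
12   -> [12]
dup  -> [12, 12]
over -> [12, 12, 12]
drop -> [12, 12]
dup  -> [12, 12, 12]
+    -> [12, 24]
dup  -> [12, 24, 24]
*    -> [12, 576]
-1   -> [12, 576, -1]
dup  -> [12, 576, -1, -1]

[12, 576, -1, -1]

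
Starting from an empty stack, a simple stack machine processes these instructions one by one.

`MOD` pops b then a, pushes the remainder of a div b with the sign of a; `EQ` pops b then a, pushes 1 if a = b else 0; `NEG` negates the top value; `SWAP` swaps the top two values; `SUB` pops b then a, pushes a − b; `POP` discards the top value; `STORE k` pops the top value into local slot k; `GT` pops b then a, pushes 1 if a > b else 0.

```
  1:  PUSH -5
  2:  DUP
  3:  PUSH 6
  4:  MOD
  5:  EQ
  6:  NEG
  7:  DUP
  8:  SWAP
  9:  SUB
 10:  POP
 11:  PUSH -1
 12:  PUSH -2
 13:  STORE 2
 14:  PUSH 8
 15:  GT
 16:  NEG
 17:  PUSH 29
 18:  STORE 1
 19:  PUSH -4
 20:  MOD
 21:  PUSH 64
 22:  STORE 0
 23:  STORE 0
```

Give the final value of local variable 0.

0

PUSH -5 → -5
DUP     → -5 -5
PUSH 6  → -5 -5 6
MOD     → -5 -5
EQ      → 1
NEG     → -1
DUP     → -1 -1
SWAP    → -1 -1
SUB     → 0
POP     → (empty)
PUSH -1 → -1
PUSH -2 → -1 -2
STORE 2 → -1
PUSH 8  → -1 8
GT      → 0
NEG     → 0
PUSH 29 → 0 29
STORE 1 → 0
PUSH -4 → 0 -4
MOD     → 0
PUSH 64 → 0 64
STORE 0 → 0
STORE 0 → (empty)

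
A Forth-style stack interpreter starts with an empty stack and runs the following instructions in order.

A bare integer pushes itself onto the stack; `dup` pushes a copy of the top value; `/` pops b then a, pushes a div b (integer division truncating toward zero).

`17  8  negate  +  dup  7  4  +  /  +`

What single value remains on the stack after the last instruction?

9

17     -> [17]
8      -> [17, 8]
negate -> [17, -8]
+      -> [9]
dup    -> [9, 9]
7      -> [9, 9, 7]
4      -> [9, 9, 7, 4]
+      -> [9, 9, 11]
/      -> [9, 0]
+      -> [9]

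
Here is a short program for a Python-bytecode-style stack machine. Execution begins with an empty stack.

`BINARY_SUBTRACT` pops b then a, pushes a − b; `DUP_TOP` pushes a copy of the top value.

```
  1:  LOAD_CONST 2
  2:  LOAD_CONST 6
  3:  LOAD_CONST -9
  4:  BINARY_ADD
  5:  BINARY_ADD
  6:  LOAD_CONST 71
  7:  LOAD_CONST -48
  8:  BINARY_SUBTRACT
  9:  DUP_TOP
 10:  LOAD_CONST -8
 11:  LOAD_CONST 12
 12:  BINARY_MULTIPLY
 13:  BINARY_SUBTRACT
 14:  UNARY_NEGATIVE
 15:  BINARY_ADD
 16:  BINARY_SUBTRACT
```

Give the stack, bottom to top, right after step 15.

LOAD_CONST 2    → 2
LOAD_CONST 6    → 2 6
LOAD_CONST -9   → 2 6 -9
BINARY_ADD      → 2 -3
BINARY_ADD      → -1
LOAD_CONST 71   → -1 71
LOAD_CONST -48  → -1 71 -48
BINARY_SUBTRACT → -1 119
DUP_TOP         → -1 119 119
LOAD_CONST -8   → -1 119 119 -8
LOAD_CONST 12   → -1 119 119 -8 12
BINARY_MULTIPLY → -1 119 119 -96
BINARY_SUBTRACT → -1 119 215
UNARY_NEGATIVE  → -1 119 -215
BINARY_ADD      → -1 -96

[-1, -96]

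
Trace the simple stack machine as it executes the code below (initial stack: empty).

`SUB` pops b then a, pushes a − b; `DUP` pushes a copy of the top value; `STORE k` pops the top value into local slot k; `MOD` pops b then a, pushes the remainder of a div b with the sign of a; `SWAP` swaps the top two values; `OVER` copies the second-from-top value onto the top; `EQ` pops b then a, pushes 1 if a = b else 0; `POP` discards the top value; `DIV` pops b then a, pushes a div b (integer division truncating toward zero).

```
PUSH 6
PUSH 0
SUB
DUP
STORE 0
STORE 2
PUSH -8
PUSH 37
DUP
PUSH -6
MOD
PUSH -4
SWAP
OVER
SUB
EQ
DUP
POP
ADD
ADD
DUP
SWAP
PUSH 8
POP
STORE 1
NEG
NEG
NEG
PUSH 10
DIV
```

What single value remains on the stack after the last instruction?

PUSH 6  → 6
PUSH 0  → 6 0
SUB     → 6
DUP     → 6 6
STORE 0 → 6
STORE 2 → (empty)
PUSH -8 → -8
PUSH 37 → -8 37
DUP     → -8 37 37
PUSH -6 → -8 37 37 -6
MOD     → -8 37 1
PUSH -4 → -8 37 1 -4
SWAP    → -8 37 -4 1
OVER    → -8 37 -4 1 -4
SUB     → -8 37 -4 5
EQ      → -8 37 0
DUP     → -8 37 0 0
POP     → -8 37 0
ADD     → -8 37
ADD     → 29
DUP     → 29 29
SWAP    → 29 29
PUSH 8  → 29 29 8
POP     → 29 29
STORE 1 → 29
NEG     → -29
NEG     → 29
NEG     → -29
PUSH 10 → -29 10
DIV     → -2

-2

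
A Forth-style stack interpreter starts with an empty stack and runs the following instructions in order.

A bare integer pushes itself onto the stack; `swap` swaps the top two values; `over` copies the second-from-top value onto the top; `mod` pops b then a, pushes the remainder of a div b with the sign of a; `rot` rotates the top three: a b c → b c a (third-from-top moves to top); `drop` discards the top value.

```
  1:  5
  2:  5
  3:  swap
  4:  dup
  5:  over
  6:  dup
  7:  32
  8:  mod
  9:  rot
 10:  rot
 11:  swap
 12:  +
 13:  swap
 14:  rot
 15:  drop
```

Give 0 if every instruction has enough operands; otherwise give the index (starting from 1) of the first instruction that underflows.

0

5    -> 5
5    -> 5 5
swap -> 5 5
dup  -> 5 5 5
over -> 5 5 5 5
dup  -> 5 5 5 5 5
32   -> 5 5 5 5 5 32
mod  -> 5 5 5 5 5
rot  -> 5 5 5 5 5
rot  -> 5 5 5 5 5
swap -> 5 5 5 5 5
+    -> 5 5 5 10
swap -> 5 5 10 5
rot  -> 5 10 5 5
drop -> 5 10 5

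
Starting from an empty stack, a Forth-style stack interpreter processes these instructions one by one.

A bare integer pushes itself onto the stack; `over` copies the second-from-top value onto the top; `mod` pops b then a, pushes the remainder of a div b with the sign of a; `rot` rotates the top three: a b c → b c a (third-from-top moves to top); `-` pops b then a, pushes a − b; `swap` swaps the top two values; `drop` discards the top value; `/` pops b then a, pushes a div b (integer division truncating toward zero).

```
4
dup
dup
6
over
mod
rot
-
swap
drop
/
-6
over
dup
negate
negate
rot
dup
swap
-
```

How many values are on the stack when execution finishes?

4

4      → [4]
dup    → [4, 4]
dup    → [4, 4, 4]
6      → [4, 4, 4, 6]
over   → [4, 4, 4, 6, 4]
mod    → [4, 4, 4, 2]
rot    → [4, 4, 2, 4]
-      → [4, 4, -2]
swap   → [4, -2, 4]
drop   → [4, -2]
/      → [-2]
-6     → [-2, -6]
over   → [-2, -6, -2]
dup    → [-2, -6, -2, -2]
negate → [-2, -6, -2, 2]
negate → [-2, -6, -2, -2]
rot    → [-2, -2, -2, -6]
dup    → [-2, -2, -2, -6, -6]
swap   → [-2, -2, -2, -6, -6]
-      → [-2, -2, -2, 0]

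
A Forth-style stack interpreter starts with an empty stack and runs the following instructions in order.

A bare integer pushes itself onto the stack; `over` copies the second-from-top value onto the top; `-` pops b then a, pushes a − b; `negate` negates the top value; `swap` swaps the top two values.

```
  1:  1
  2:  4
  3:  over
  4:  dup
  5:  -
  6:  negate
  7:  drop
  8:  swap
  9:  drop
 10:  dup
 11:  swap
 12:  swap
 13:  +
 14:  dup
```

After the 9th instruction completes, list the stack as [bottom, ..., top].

1       1
4       1 4
over    1 4 1
dup     1 4 1 1
-       1 4 0
negate  1 4 0
drop    1 4
swap    4 1
drop    4

[4]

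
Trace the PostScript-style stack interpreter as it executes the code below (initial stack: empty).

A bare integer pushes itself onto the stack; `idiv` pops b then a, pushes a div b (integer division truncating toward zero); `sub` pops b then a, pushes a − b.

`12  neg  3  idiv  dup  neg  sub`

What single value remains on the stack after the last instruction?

-8

12   -> [12]
neg  -> [-12]
3    -> [-12, 3]
idiv -> [-4]
dup  -> [-4, -4]
neg  -> [-4, 4]
sub  -> [-8]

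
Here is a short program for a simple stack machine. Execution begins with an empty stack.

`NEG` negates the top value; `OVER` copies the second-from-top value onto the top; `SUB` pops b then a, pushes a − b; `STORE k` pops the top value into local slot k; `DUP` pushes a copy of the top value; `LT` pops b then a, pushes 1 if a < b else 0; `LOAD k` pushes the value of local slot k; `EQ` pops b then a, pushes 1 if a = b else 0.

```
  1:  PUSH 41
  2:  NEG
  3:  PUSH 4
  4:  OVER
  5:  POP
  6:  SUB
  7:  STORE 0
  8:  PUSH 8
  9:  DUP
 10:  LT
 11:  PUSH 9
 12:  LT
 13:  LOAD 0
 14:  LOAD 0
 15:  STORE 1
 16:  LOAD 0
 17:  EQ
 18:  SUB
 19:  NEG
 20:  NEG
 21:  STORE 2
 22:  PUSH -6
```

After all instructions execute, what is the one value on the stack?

-6

PUSH 41  [41]
NEG      [-41]
PUSH 4   [-41, 4]
OVER     [-41, 4, -41]
POP      [-41, 4]
SUB      [-45]
STORE 0  []
PUSH 8   [8]
DUP      [8, 8]
LT       [0]
PUSH 9   [0, 9]
LT       [1]
LOAD 0   [1, -45]
LOAD 0   [1, -45, -45]
STORE 1  [1, -45]
LOAD 0   [1, -45, -45]
EQ       [1, 1]
SUB      [0]
NEG      [0]
NEG      [0]
STORE 2  []
PUSH -6  [-6]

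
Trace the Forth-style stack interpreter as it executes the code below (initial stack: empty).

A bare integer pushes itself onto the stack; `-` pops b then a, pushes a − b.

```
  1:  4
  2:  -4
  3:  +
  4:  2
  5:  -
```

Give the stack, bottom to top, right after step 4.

4  → 4
-4 → 4 -4
+  → 0
2  → 0 2

[0, 2]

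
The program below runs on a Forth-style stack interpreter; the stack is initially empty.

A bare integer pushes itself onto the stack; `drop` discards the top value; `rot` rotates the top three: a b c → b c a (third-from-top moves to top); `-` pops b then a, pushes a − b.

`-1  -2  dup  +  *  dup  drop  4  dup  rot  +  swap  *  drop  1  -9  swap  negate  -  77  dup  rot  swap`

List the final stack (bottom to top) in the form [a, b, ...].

-1     → [-1]
-2     → [-1, -2]
dup    → [-1, -2, -2]
+      → [-1, -4]
*      → [4]
dup    → [4, 4]
drop   → [4]
4      → [4, 4]
dup    → [4, 4, 4]
rot    → [4, 4, 4]
+      → [4, 8]
swap   → [8, 4]
*      → [32]
drop   → []
1      → [1]
-9     → [1, -9]
swap   → [-9, 1]
negate → [-9, -1]
-      → [-8]
77     → [-8, 77]
dup    → [-8, 77, 77]
rot    → [77, 77, -8]
swap   → [77, -8, 77]

[77, -8, 77]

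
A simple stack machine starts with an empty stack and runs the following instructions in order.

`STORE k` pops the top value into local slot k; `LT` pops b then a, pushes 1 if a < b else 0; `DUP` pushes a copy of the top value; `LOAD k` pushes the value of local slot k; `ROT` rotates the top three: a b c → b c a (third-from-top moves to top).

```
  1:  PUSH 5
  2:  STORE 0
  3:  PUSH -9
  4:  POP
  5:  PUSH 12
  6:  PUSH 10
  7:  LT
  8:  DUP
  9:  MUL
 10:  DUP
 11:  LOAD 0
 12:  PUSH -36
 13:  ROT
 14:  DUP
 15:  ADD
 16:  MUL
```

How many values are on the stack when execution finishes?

3

PUSH 5   -> 5
STORE 0  -> (empty)
PUSH -9  -> -9
POP      -> (empty)
PUSH 12  -> 12
PUSH 10  -> 12 10
LT       -> 0
DUP      -> 0 0
MUL      -> 0
DUP      -> 0 0
LOAD 0   -> 0 0 5
PUSH -36 -> 0 0 5 -36
ROT      -> 0 5 -36 0
DUP      -> 0 5 -36 0 0
ADD      -> 0 5 -36 0
MUL      -> 0 5 0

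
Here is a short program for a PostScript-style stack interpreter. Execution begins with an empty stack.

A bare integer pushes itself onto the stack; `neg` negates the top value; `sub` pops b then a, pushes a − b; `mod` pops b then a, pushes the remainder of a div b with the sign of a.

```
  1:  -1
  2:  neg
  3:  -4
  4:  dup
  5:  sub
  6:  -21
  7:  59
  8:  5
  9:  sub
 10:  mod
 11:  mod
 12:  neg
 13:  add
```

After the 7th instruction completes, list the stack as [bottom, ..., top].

-1  → -1
neg → 1
-4  → 1 -4
dup → 1 -4 -4
sub → 1 0
-21 → 1 0 -21
59  → 1 0 -21 59

[1, 0, -21, 59]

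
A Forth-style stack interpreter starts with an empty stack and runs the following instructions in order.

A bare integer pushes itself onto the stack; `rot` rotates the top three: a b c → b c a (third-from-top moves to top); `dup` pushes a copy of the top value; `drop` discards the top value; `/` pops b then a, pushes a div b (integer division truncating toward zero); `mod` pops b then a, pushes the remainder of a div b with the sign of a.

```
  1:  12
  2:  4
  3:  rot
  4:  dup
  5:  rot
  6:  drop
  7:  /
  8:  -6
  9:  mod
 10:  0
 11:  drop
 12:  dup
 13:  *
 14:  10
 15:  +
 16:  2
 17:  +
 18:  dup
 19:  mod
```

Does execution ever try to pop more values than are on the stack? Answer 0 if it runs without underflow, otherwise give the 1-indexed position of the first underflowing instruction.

12 → 12
4  → 12 4
rot  — needs 3 operands, stack has 2 → underflow

3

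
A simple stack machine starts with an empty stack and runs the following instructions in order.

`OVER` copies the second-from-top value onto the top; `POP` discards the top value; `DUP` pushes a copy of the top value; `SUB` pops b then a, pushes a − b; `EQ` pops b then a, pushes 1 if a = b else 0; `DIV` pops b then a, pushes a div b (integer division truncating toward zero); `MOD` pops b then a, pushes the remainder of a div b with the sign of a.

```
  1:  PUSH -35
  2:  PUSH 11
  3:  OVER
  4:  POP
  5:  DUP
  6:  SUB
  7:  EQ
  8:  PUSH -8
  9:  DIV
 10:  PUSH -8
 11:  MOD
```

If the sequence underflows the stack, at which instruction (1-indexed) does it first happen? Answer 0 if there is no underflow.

0

PUSH -35 : [-35]
PUSH 11  : [-35, 11]
OVER     : [-35, 11, -35]
POP      : [-35, 11]
DUP      : [-35, 11, 11]
SUB      : [-35, 0]
EQ       : [0]
PUSH -8  : [0, -8]
DIV      : [0]
PUSH -8  : [0, -8]
MOD      : [0]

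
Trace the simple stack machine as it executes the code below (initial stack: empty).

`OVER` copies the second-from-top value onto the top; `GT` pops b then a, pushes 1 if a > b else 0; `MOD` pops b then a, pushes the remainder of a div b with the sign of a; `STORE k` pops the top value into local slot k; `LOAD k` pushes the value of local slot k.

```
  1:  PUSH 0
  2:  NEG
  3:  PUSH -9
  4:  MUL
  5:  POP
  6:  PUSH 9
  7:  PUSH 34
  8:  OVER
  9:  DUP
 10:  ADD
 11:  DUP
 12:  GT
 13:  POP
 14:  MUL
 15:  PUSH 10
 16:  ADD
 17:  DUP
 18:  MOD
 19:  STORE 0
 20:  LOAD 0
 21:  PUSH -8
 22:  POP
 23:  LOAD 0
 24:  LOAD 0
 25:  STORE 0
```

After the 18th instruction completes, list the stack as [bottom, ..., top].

PUSH 0   0
NEG      0
PUSH -9  0 -9
MUL      0
POP      (empty)
PUSH 9   9
PUSH 34  9 34
OVER     9 34 9
DUP      9 34 9 9
ADD      9 34 18
DUP      9 34 18 18
GT       9 34 0
POP      9 34
MUL      306
PUSH 10  306 10
ADD      316
DUP      316 316
MOD      0

[0]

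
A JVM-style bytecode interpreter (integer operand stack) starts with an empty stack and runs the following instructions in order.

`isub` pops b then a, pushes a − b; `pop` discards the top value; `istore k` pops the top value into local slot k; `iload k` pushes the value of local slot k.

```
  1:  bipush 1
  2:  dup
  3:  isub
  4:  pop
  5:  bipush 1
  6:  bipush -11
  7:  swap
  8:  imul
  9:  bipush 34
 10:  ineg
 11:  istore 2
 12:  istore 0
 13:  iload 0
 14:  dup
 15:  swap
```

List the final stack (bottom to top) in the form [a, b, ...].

[-11, -11]

bipush 1   -> 1
dup        -> 1 1
isub       -> 0
pop        -> (empty)
bipush 1   -> 1
bipush -11 -> 1 -11
swap       -> -11 1
imul       -> -11
bipush 34  -> -11 34
ineg       -> -11 -34
istore 2   -> -11
istore 0   -> (empty)
iload 0    -> -11
dup        -> -11 -11
swap       -> -11 -11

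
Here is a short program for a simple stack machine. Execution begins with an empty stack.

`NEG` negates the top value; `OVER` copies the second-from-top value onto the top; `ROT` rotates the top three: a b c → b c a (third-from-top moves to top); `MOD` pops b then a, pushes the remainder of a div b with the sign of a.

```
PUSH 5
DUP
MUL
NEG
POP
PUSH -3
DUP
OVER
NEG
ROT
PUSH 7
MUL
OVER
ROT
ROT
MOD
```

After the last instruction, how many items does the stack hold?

PUSH 5  -> [5]
DUP     -> [5, 5]
MUL     -> [25]
NEG     -> [-25]
POP     -> []
PUSH -3 -> [-3]
DUP     -> [-3, -3]
OVER    -> [-3, -3, -3]
NEG     -> [-3, -3, 3]
ROT     -> [-3, 3, -3]
PUSH 7  -> [-3, 3, -3, 7]
MUL     -> [-3, 3, -21]
OVER    -> [-3, 3, -21, 3]
ROT     -> [-3, -21, 3, 3]
ROT     -> [-3, 3, 3, -21]
MOD     -> [-3, 3, 3]

3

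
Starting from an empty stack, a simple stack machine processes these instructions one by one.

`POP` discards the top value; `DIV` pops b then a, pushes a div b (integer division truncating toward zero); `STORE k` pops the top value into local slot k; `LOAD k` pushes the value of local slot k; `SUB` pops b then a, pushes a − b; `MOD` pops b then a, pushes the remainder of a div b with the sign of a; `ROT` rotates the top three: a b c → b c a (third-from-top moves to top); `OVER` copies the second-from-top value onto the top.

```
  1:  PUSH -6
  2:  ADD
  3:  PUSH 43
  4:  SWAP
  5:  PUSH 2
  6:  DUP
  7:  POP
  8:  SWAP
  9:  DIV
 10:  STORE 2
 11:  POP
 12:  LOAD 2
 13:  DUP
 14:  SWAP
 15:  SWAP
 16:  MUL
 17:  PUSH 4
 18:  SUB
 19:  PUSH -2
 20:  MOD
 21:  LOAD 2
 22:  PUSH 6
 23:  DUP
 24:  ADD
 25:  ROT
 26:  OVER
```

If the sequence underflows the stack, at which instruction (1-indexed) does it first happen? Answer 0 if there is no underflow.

PUSH -6 -> -6
ADD  — needs 2 operands, stack has 1 → underflow

2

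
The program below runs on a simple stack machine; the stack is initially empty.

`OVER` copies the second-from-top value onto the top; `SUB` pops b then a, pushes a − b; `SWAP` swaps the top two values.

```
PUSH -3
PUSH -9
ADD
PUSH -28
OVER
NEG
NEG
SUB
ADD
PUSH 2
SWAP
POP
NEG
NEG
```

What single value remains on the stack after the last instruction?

2

PUSH -3  : -3
PUSH -9  : -3 -9
ADD      : -12
PUSH -28 : -12 -28
OVER     : -12 -28 -12
NEG      : -12 -28 12
NEG      : -12 -28 -12
SUB      : -12 -16
ADD      : -28
PUSH 2   : -28 2
SWAP     : 2 -28
POP      : 2
NEG      : -2
NEG      : 2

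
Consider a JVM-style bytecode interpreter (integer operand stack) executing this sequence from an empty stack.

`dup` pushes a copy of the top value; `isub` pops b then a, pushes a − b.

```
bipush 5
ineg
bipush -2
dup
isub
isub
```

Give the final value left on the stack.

-5

bipush 5  : 5
ineg      : -5
bipush -2 : -5 -2
dup       : -5 -2 -2
isub      : -5 0
isub      : -5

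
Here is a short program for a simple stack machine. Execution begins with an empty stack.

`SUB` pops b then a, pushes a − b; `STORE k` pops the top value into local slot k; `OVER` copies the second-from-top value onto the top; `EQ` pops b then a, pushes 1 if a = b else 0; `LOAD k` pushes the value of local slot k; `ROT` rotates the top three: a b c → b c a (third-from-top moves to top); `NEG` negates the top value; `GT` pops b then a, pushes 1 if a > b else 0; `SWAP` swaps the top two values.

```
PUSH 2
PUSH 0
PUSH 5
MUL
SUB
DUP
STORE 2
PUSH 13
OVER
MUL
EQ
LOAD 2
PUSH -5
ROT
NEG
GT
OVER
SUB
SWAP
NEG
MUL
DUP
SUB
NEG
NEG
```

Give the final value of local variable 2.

2

PUSH 2  → 2
PUSH 0  → 2 0
PUSH 5  → 2 0 5
MUL     → 2 0
SUB     → 2
DUP     → 2 2
STORE 2 → 2
PUSH 13 → 2 13
OVER    → 2 13 2
MUL     → 2 26
EQ      → 0
LOAD 2  → 0 2
PUSH -5 → 0 2 -5
ROT     → 2 -5 0
NEG     → 2 -5 0
GT      → 2 0
OVER    → 2 0 2
SUB     → 2 -2
SWAP    → -2 2
NEG     → -2 -2
MUL     → 4
DUP     → 4 4
SUB     → 0
NEG     → 0
NEG     → 0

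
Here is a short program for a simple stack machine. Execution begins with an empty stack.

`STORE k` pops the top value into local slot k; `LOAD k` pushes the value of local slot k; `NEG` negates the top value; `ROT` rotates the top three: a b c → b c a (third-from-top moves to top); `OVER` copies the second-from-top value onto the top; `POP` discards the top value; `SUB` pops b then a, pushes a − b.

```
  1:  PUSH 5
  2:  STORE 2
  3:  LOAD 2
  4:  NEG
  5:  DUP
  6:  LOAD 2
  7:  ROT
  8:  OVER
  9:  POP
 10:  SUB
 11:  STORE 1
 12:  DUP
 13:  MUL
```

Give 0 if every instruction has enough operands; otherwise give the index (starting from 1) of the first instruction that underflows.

PUSH 5  : 5
STORE 2 : (empty)
LOAD 2  : 5
NEG     : -5
DUP     : -5 -5
LOAD 2  : -5 -5 5
ROT     : -5 5 -5
OVER    : -5 5 -5 5
POP     : -5 5 -5
SUB     : -5 10
STORE 1 : -5
DUP     : -5 -5
MUL     : 25

0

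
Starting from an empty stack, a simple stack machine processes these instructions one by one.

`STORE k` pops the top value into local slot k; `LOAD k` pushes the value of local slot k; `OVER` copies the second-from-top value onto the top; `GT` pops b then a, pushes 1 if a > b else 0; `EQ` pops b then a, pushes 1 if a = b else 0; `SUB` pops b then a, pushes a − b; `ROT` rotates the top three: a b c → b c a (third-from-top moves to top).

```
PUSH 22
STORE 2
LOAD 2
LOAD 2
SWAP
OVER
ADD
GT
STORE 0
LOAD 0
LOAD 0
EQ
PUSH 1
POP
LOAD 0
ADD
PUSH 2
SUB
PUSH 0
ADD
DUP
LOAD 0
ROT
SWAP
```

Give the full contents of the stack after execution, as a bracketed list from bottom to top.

[-1, -1, 0]

PUSH 22 → 22
STORE 2 → (empty)
LOAD 2  → 22
LOAD 2  → 22 22
SWAP    → 22 22
OVER    → 22 22 22
ADD     → 22 44
GT      → 0
STORE 0 → (empty)
LOAD 0  → 0
LOAD 0  → 0 0
EQ      → 1
PUSH 1  → 1 1
POP     → 1
LOAD 0  → 1 0
ADD     → 1
PUSH 2  → 1 2
SUB     → -1
PUSH 0  → -1 0
ADD     → -1
DUP     → -1 -1
LOAD 0  → -1 -1 0
ROT     → -1 0 -1
SWAP    → -1 -1 0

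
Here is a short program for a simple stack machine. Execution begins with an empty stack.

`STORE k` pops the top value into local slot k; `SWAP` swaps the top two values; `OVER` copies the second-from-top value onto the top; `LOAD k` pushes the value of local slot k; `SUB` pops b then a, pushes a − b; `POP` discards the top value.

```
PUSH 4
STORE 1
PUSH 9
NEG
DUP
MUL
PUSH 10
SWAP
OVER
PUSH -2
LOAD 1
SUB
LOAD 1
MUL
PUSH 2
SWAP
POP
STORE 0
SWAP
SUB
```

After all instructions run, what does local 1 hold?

4

PUSH 4   4
STORE 1  (empty)
PUSH 9   9
NEG      -9
DUP      -9 -9
MUL      81
PUSH 10  81 10
SWAP     10 81
OVER     10 81 10
PUSH -2  10 81 10 -2
LOAD 1   10 81 10 -2 4
SUB      10 81 10 -6
LOAD 1   10 81 10 -6 4
MUL      10 81 10 -24
PUSH 2   10 81 10 -24 2
SWAP     10 81 10 2 -24
POP      10 81 10 2
STORE 0  10 81 10
SWAP     10 10 81
SUB      10 -71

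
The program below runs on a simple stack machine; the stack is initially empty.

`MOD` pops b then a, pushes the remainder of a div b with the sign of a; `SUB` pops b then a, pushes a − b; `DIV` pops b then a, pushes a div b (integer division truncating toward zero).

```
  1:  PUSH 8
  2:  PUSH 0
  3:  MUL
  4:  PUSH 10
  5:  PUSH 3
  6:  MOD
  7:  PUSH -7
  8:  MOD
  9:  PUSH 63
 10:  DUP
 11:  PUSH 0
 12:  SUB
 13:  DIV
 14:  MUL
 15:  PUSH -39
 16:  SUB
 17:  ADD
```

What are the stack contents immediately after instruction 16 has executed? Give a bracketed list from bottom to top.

[0, 40]

PUSH 8   : [8]
PUSH 0   : [8, 0]
MUL      : [0]
PUSH 10  : [0, 10]
PUSH 3   : [0, 10, 3]
MOD      : [0, 1]
PUSH -7  : [0, 1, -7]
MOD      : [0, 1]
PUSH 63  : [0, 1, 63]
DUP      : [0, 1, 63, 63]
PUSH 0   : [0, 1, 63, 63, 0]
SUB      : [0, 1, 63, 63]
DIV      : [0, 1, 1]
MUL      : [0, 1]
PUSH -39 : [0, 1, -39]
SUB      : [0, 40]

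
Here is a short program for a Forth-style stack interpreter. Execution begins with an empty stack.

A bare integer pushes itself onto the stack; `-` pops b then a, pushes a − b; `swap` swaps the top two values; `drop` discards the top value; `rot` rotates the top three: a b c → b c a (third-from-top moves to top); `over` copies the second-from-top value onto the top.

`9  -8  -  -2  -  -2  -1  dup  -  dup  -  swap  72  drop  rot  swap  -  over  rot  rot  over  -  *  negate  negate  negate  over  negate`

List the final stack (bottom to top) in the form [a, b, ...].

9       [9]
-8      [9, -8]
-       [17]
-2      [17, -2]
-       [19]
-2      [19, -2]
-1      [19, -2, -1]
dup     [19, -2, -1, -1]
-       [19, -2, 0]
dup     [19, -2, 0, 0]
-       [19, -2, 0]
swap    [19, 0, -2]
72      [19, 0, -2, 72]
drop    [19, 0, -2]
rot     [0, -2, 19]
swap    [0, 19, -2]
-       [0, 21]
over    [0, 21, 0]
rot     [21, 0, 0]
rot     [0, 0, 21]
over    [0, 0, 21, 0]
-       [0, 0, 21]
*       [0, 0]
negate  [0, 0]
negate  [0, 0]
negate  [0, 0]
over    [0, 0, 0]
negate  [0, 0, 0]

[0, 0, 0]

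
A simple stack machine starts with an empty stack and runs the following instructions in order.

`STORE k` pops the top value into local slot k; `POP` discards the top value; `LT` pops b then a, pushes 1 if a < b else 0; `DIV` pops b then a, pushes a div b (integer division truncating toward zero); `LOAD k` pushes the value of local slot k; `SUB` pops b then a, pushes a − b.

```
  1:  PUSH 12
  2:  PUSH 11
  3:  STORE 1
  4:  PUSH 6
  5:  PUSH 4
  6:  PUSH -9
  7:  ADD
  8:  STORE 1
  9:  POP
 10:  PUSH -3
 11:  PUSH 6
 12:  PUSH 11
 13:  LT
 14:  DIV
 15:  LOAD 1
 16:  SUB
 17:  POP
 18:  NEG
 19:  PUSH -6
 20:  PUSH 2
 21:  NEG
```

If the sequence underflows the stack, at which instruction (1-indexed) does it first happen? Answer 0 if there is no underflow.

PUSH 12 → 12
PUSH 11 → 12 11
STORE 1 → 12
PUSH 6  → 12 6
PUSH 4  → 12 6 4
PUSH -9 → 12 6 4 -9
ADD     → 12 6 -5
STORE 1 → 12 6
POP     → 12
PUSH -3 → 12 -3
PUSH 6  → 12 -3 6
PUSH 11 → 12 -3 6 11
LT      → 12 -3 1
DIV     → 12 -3
LOAD 1  → 12 -3 -5
SUB     → 12 2
POP     → 12
NEG     → -12
PUSH -6 → -12 -6
PUSH 2  → -12 -6 2
NEG     → -12 -6 -2

0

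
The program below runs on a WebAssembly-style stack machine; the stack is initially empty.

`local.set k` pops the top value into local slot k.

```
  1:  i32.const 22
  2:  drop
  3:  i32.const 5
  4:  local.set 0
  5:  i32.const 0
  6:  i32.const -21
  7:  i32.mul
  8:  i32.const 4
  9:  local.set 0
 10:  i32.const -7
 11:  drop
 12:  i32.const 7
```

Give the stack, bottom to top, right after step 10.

i32.const 22   22
drop           (empty)
i32.const 5    5
local.set 0    (empty)
i32.const 0    0
i32.const -21  0 -21
i32.mul        0
i32.const 4    0 4
local.set 0    0
i32.const -7   0 -7

[0, -7]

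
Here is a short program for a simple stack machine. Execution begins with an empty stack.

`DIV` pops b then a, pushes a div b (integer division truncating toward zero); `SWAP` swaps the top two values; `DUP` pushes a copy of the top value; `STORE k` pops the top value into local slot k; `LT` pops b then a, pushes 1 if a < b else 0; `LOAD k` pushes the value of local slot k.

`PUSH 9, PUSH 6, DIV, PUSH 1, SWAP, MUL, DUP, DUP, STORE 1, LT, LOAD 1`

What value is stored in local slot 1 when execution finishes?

1

PUSH 9  : [9]
PUSH 6  : [9, 6]
DIV     : [1]
PUSH 1  : [1, 1]
SWAP    : [1, 1]
MUL     : [1]
DUP     : [1, 1]
DUP     : [1, 1, 1]
STORE 1 : [1, 1]
LT      : [0]
LOAD 1  : [0, 1]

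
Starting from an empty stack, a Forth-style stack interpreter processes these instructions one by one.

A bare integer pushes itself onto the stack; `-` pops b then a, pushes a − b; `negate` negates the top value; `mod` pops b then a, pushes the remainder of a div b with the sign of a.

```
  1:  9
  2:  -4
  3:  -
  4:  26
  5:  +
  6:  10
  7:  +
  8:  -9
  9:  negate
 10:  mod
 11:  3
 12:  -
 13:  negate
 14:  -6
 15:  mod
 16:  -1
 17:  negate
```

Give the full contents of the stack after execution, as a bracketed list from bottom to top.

9      → 9
-4     → 9 -4
-      → 13
26     → 13 26
+      → 39
10     → 39 10
+      → 49
-9     → 49 -9
negate → 49 9
mod    → 4
3      → 4 3
-      → 1
negate → -1
-6     → -1 -6
mod    → -1
-1     → -1 -1
negate → -1 1

[-1, 1]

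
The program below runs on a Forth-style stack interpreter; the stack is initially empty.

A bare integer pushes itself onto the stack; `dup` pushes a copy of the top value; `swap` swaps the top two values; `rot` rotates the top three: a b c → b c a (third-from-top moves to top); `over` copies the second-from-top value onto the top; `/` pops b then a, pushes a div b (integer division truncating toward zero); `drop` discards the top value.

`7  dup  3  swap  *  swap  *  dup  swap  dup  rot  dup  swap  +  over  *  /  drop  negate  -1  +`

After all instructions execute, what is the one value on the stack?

7       [7]
dup     [7, 7]
3       [7, 7, 3]
swap    [7, 3, 7]
*       [7, 21]
swap    [21, 7]
*       [147]
dup     [147, 147]
swap    [147, 147]
dup     [147, 147, 147]
rot     [147, 147, 147]
dup     [147, 147, 147, 147]
swap    [147, 147, 147, 147]
+       [147, 147, 294]
over    [147, 147, 294, 147]
*       [147, 147, 43218]
/       [147, 0]
drop    [147]
negate  [-147]
-1      [-147, -1]
+       [-148]

-148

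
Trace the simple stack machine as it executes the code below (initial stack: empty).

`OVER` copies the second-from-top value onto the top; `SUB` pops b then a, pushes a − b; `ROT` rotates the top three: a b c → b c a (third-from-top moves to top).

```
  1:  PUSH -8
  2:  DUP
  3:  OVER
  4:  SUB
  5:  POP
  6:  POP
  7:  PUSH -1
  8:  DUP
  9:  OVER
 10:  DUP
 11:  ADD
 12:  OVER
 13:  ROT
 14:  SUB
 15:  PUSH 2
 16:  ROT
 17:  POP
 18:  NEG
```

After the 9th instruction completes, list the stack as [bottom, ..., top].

PUSH -8  -8
DUP      -8 -8
OVER     -8 -8 -8
SUB      -8 0
POP      -8
POP      (empty)
PUSH -1  -1
DUP      -1 -1
OVER     -1 -1 -1

[-1, -1, -1]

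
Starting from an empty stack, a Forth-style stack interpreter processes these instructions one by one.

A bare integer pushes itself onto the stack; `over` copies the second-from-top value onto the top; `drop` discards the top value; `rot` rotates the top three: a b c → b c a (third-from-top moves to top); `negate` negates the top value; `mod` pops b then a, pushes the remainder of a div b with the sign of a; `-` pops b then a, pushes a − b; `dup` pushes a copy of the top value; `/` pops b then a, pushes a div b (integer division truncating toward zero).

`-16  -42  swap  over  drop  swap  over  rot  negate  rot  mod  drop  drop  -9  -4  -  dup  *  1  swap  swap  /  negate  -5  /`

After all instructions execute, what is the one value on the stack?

5

-16     -16
-42     -16 -42
swap    -42 -16
over    -42 -16 -42
drop    -42 -16
swap    -16 -42
over    -16 -42 -16
rot     -42 -16 -16
negate  -42 -16 16
rot     -16 16 -42
mod     -16 16
drop    -16
drop    (empty)
-9      -9
-4      -9 -4
-       -5
dup     -5 -5
*       25
1       25 1
swap    1 25
swap    25 1
/       25
negate  -25
-5      -25 -5
/       5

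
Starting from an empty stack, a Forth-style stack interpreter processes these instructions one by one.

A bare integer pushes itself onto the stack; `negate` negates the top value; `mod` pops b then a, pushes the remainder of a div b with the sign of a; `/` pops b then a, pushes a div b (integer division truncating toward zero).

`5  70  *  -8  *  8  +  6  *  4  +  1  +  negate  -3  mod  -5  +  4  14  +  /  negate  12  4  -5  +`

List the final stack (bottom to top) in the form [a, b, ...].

[0, 12, -1]

5      → [5]
70     → [5, 70]
*      → [350]
-8     → [350, -8]
*      → [-2800]
8      → [-2800, 8]
+      → [-2792]
6      → [-2792, 6]
*      → [-16752]
4      → [-16752, 4]
+      → [-16748]
1      → [-16748, 1]
+      → [-16747]
negate → [16747]
-3     → [16747, -3]
mod    → [1]
-5     → [1, -5]
+      → [-4]
4      → [-4, 4]
14     → [-4, 4, 14]
+      → [-4, 18]
/      → [0]
negate → [0]
12     → [0, 12]
4      → [0, 12, 4]
-5     → [0, 12, 4, -5]
+      → [0, 12, -1]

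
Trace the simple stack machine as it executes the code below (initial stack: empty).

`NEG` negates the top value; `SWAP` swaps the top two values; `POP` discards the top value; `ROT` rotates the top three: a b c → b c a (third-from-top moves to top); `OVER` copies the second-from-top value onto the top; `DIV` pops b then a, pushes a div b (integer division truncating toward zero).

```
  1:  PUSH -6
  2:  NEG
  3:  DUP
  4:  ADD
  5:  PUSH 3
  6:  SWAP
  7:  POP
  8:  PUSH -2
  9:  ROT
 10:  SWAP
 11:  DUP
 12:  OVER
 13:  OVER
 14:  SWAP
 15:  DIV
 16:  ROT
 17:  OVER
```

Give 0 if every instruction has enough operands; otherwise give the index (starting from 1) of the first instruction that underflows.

PUSH -6  -6
NEG      6
DUP      6 6
ADD      12
PUSH 3   12 3
SWAP     3 12
POP      3
PUSH -2  3 -2
ROT  — needs 3 operands, stack has 2 → underflow

9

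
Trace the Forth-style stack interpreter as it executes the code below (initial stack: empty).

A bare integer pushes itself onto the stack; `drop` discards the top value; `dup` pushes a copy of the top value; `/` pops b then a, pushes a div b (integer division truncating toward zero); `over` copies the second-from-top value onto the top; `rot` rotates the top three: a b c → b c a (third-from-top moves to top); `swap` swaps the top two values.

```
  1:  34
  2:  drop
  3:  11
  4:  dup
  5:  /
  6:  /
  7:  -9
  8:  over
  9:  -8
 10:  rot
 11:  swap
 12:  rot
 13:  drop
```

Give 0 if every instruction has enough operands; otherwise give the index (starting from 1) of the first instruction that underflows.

6

34   → [34]
drop → []
11   → [11]
dup  → [11, 11]
/    → [1]
/  — needs 2 operands, stack has 1 → underflow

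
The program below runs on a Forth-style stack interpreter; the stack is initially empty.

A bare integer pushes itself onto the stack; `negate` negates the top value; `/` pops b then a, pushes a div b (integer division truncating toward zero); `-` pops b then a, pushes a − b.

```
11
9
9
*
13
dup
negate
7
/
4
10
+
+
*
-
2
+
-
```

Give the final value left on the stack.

97

11     -> 11
9      -> 11 9
9      -> 11 9 9
*      -> 11 81
13     -> 11 81 13
dup    -> 11 81 13 13
negate -> 11 81 13 -13
7      -> 11 81 13 -13 7
/      -> 11 81 13 -1
4      -> 11 81 13 -1 4
10     -> 11 81 13 -1 4 10
+      -> 11 81 13 -1 14
+      -> 11 81 13 13
*      -> 11 81 169
-      -> 11 -88
2      -> 11 -88 2
+      -> 11 -86
-      -> 97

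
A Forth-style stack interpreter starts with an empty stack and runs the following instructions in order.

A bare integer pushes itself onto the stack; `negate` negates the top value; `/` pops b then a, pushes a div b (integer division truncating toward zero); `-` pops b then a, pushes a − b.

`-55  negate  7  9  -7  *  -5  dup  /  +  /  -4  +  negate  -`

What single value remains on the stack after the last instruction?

-55     [-55]
negate  [55]
7       [55, 7]
9       [55, 7, 9]
-7      [55, 7, 9, -7]
*       [55, 7, -63]
-5      [55, 7, -63, -5]
dup     [55, 7, -63, -5, -5]
/       [55, 7, -63, 1]
+       [55, 7, -62]
/       [55, 0]
-4      [55, 0, -4]
+       [55, -4]
negate  [55, 4]
-       [51]

51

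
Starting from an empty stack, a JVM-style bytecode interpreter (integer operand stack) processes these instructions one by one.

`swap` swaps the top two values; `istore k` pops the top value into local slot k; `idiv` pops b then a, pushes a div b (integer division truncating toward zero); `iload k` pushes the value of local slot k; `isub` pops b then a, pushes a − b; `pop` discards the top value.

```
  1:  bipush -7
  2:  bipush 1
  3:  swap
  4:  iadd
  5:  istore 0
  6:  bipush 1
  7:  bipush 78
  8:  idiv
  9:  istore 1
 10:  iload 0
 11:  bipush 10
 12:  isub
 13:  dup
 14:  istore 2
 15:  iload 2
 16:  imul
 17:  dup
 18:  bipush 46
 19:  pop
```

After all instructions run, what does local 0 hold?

bipush -7 -> -7
bipush 1  -> -7 1
swap      -> 1 -7
iadd      -> -6
istore 0  -> (empty)
bipush 1  -> 1
bipush 78 -> 1 78
idiv      -> 0
istore 1  -> (empty)
iload 0   -> -6
bipush 10 -> -6 10
isub      -> -16
dup       -> -16 -16
istore 2  -> -16
iload 2   -> -16 -16
imul      -> 256
dup       -> 256 256
bipush 46 -> 256 256 46
pop       -> 256 256

-6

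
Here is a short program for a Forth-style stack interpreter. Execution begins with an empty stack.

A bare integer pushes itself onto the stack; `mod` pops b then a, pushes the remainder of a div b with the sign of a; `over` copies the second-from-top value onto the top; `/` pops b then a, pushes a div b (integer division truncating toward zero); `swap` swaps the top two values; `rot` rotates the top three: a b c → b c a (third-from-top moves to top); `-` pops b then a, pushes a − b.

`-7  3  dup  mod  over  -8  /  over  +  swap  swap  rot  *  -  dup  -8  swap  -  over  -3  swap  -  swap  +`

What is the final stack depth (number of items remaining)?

2

-7   → -7
3    → -7 3
dup  → -7 3 3
mod  → -7 0
over → -7 0 -7
-8   → -7 0 -7 -8
/    → -7 0 0
over → -7 0 0 0
+    → -7 0 0
swap → -7 0 0
swap → -7 0 0
rot  → 0 0 -7
*    → 0 0
-    → 0
dup  → 0 0
-8   → 0 0 -8
swap → 0 -8 0
-    → 0 -8
over → 0 -8 0
-3   → 0 -8 0 -3
swap → 0 -8 -3 0
-    → 0 -8 -3
swap → 0 -3 -8
+    → 0 -11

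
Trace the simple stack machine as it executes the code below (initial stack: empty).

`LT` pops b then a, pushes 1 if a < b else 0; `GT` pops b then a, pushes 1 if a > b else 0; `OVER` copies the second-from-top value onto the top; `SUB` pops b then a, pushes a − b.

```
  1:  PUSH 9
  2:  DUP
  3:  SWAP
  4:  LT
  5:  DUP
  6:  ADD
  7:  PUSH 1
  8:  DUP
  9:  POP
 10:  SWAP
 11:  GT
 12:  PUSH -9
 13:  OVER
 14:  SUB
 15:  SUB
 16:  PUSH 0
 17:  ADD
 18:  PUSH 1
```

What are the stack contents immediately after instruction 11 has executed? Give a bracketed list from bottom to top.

PUSH 9  [9]
DUP     [9, 9]
SWAP    [9, 9]
LT      [0]
DUP     [0, 0]
ADD     [0]
PUSH 1  [0, 1]
DUP     [0, 1, 1]
POP     [0, 1]
SWAP    [1, 0]
GT      [1]

[1]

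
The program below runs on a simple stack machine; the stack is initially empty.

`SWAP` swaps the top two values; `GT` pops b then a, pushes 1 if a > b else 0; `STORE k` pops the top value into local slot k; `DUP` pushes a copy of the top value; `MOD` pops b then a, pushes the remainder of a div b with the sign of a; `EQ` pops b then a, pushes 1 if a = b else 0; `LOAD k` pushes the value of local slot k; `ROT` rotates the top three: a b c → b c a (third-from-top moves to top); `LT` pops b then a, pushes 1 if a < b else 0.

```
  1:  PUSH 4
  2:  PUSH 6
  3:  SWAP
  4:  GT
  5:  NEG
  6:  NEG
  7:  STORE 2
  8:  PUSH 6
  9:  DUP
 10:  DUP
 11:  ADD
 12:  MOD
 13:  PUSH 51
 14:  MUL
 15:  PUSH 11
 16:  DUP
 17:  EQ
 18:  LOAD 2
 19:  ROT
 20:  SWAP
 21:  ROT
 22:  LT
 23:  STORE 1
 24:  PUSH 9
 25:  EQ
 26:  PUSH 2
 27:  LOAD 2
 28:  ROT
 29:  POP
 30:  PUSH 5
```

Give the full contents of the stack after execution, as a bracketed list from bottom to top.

PUSH 4  → [4]
PUSH 6  → [4, 6]
SWAP    → [6, 4]
GT      → [1]
NEG     → [-1]
NEG     → [1]
STORE 2 → []
PUSH 6  → [6]
DUP     → [6, 6]
DUP     → [6, 6, 6]
ADD     → [6, 12]
MOD     → [6]
PUSH 51 → [6, 51]
MUL     → [306]
PUSH 11 → [306, 11]
DUP     → [306, 11, 11]
EQ      → [306, 1]
LOAD 2  → [306, 1, 1]
ROT     → [1, 1, 306]
SWAP    → [1, 306, 1]
ROT     → [306, 1, 1]
LT      → [306, 0]
STORE 1 → [306]
PUSH 9  → [306, 9]
EQ      → [0]
PUSH 2  → [0, 2]
LOAD 2  → [0, 2, 1]
ROT     → [2, 1, 0]
POP     → [2, 1]
PUSH 5  → [2, 1, 5]

[2, 1, 5]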